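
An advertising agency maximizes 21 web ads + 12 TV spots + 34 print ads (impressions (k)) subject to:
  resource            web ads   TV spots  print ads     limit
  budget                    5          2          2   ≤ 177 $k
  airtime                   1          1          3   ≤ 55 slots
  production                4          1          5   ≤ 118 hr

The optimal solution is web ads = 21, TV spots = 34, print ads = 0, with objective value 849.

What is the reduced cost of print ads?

-8

Binding: airtime and production. Non-binding: budget (4 unused).
Since budget is not tight, its dual is 0.
Dual feasibility on the basic columns requires 1·y_airtime + 4·y_production = 21, 1·y_airtime + 1·y_production = 12.
This yields shadow prices y_airtime = 9, y_production = 3.
Reduced cost of print ads: c₃ − yᵀa₃ = 34 − (9·3 + 3·5) = 34 − 42 = -8.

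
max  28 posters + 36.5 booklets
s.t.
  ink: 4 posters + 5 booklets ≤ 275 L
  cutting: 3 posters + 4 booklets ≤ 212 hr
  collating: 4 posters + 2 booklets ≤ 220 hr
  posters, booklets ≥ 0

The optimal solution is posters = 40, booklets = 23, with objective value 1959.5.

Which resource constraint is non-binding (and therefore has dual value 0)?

ink: 275/275 (binding)
cutting: 212/212 (binding)
collating: 206/220 (slack 14)
By complementary slackness, a constraint with positive slack has shadow price 0 → collating.

collating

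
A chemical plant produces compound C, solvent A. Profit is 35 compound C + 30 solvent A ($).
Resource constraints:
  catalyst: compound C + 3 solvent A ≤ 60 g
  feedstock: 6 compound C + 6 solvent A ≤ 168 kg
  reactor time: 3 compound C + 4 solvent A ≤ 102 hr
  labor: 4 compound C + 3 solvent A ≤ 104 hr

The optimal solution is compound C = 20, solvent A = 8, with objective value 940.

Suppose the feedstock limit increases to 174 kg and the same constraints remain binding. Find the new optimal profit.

Check each constraint at x*: catalyst 44/60 (slack 16); feedstock 168/168 (tight); reactor time 92/102 (slack 10); labor 104/104 (tight).
Since catalyst, reactor time are not tight, their duals are 0.
From A_Bᵀ y = c: 6·y_feedstock + 4·y_labor = 35; 6·y_feedstock + 3·y_labor = 30.
Solving: y_feedstock = 2.5, y_labor = 5.
Δz = y_feedstock·Δb = 2.5 × (6) = 15, so new z* = 940 + 15 = 955.

955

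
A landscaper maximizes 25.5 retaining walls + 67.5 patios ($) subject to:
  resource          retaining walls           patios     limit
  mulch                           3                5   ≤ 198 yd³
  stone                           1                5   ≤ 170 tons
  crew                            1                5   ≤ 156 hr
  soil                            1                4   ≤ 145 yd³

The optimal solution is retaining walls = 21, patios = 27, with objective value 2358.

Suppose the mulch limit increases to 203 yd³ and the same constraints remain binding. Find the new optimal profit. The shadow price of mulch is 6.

Δb = 5, so new z* = 2358 + (6)·(5) = 2358 + 30 = 2388.

2388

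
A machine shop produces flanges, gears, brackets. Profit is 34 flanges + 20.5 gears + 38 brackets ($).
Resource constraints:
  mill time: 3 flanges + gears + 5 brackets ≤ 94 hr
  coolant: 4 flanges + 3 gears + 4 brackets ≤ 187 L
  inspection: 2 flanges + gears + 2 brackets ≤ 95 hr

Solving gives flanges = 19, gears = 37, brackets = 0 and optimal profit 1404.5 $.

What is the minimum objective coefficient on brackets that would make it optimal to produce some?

42

Check each constraint at x*: mill time 94/94 (tight); coolant 187/187 (tight); inspection 75/95 (slack 20).
Since inspection is not tight, its dual is 0.
From A_Bᵀ y = c: 3·y_mill time + 4·y_coolant = 34; 1·y_mill time + 3·y_coolant = 20.5.
→ y_mill time = 4 and y_coolant = 5.5.
brackets enters the basis when its profit ≥ yᵀa₃ = 4·5 + 5.5·4 = 42.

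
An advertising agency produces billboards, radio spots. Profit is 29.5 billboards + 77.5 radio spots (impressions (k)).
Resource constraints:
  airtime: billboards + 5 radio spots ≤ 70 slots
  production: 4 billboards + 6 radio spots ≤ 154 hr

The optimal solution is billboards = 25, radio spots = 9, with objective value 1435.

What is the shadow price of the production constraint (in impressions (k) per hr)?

Check each constraint at x*: airtime 70/70 (tight); production 154/154 (tight).
Dual feasibility on the basic columns requires 1·y_airtime + 4·y_production = 29.5, 5·y_airtime + 6·y_production = 77.5.
→ y_airtime = 9.5 and y_production = 5.
Shadow price of production = 5.

5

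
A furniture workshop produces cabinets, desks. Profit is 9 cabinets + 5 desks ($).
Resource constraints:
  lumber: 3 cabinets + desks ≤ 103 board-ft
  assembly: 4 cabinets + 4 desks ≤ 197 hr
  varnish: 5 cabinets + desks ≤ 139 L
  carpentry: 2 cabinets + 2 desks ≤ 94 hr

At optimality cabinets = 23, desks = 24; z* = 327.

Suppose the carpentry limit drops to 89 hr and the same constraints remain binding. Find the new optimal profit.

317

Binding: varnish and carpentry. Non-binding: lumber (10 unused), assembly (9 unused).
By complementary slackness, y = 0 for the non-binding constraints.
The binding rows give the dual system: 5·y_varnish + 2·y_carpentry = 9 and 1·y_varnish + 2·y_carpentry = 5.
This yields shadow prices y_varnish = 1, y_carpentry = 2.
Δz = y_carpentry·Δb = 2 × (-5) = -10, so new z* = 327 − 10 = 317.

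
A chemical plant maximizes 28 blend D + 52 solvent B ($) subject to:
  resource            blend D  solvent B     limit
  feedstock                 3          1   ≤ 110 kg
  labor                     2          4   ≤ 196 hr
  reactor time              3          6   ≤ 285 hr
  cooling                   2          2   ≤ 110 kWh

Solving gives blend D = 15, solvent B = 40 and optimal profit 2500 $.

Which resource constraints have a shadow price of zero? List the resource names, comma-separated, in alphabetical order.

feedstock, labor

feedstock: 85/110 (slack 25)
labor: 190/196 (slack 6)
reactor time: 285/285 (binding)
cooling: 110/110 (binding)
By complementary slackness, a constraint with positive slack has shadow price 0 → feedstock, labor.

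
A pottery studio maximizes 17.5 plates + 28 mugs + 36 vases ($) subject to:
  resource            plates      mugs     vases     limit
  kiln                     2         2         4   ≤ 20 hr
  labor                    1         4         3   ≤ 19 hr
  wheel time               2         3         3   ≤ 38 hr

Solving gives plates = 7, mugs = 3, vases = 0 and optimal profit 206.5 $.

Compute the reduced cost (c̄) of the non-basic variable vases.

-2.5

Check each constraint at x*: kiln 20/20 (tight); labor 19/19 (tight); wheel time 23/38 (slack 15).
Slack constraints have shadow price 0 (complementary slackness).
Dual feasibility on the basic columns requires 2·y_kiln + 1·y_labor = 17.5, 2·y_kiln + 4·y_labor = 28.
Solving: y_kiln = 7, y_labor = 3.5.
Reduced cost of vases: c₃ − yᵀa₃ = 36 − (7·4 + 3.5·3) = 36 − 38.5 = -2.5.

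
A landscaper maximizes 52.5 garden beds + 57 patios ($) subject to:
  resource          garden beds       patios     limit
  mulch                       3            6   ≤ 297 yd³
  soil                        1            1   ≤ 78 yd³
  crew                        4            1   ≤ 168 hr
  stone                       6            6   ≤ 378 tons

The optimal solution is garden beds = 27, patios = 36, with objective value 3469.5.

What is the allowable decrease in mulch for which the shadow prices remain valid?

24

Binding constraints: mulch, stone. The basis is B = [[3,6],[6,6]] with det -18.
Per unit decrease in mulch, x* moves by d = (0.3333, -0.3333).
The basis stays optimal until crew becomes binding; allowable decrease = 24 yd³.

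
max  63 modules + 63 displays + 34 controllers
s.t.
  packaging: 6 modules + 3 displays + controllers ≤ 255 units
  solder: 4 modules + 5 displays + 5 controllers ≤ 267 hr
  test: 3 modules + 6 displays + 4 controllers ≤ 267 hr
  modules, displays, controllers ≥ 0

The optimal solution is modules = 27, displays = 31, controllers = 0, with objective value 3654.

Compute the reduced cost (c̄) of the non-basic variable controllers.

-1

Binding: packaging and test. Non-binding: solder (4 unused).
Slack constraints have shadow price 0 (complementary slackness).
Dual feasibility on the basic columns requires 6·y_packaging + 3·y_test = 63, 3·y_packaging + 6·y_test = 63.
Solving: y_packaging = 7, y_test = 7.
Reduced cost of controllers: c₃ − yᵀa₃ = 34 − (7·1 + 7·4) = 34 − 35 = -1.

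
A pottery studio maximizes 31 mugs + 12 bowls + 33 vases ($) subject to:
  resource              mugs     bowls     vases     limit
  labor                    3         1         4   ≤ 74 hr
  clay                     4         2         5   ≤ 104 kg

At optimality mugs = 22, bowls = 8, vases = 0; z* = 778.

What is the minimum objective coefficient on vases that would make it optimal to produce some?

40.5

At the optimum: labor uses 74 of 74 (binding); clay uses 104 of 104 (binding).
From A_Bᵀ y = c: 3·y_labor + 4·y_clay = 31; 1·y_labor + 2·y_clay = 12.
This yields shadow prices y_labor = 7, y_clay = 2.5.
vases enters the basis when its profit ≥ yᵀa₃ = 7·4 + 2.5·5 = 40.5.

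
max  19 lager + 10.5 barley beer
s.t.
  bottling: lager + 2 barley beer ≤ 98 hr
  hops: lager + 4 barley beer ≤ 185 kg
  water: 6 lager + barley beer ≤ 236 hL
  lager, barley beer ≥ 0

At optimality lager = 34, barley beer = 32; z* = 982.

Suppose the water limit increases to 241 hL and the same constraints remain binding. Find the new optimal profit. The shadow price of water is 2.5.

Δb = 5, so new z* = 982 + (2.5)·(5) = 982 + 12.5 = 994.5.

994.5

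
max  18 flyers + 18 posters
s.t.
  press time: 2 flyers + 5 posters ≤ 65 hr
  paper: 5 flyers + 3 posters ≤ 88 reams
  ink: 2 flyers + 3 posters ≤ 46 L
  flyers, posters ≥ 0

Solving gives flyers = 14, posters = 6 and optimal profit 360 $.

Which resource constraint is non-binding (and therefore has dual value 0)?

press time

press time: 58/65 (slack 7)
paper: 88/88 (binding)
ink: 46/46 (binding)
By complementary slackness, a constraint with positive slack has shadow price 0 → press time.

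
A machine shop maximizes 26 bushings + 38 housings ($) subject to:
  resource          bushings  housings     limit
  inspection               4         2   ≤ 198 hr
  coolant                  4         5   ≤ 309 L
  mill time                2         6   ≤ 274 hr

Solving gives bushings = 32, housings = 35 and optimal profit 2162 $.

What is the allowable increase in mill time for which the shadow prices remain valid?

Binding constraints: inspection, mill time. The basis is B = [[4,2],[2,6]] with det 20.
Per unit increase in mill time, x* moves by d = (-0.1, 0.2).
The basis stays optimal until coolant becomes binding; allowable increase = 10 hr.

10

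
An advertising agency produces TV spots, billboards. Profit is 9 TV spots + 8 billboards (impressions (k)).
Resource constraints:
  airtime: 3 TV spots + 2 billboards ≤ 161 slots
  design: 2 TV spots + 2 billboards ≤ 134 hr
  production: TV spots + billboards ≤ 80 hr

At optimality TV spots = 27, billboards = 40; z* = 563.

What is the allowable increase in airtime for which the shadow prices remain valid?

Binding constraints: airtime, design. The basis is B = [[3,2],[2,2]] with det 2.
Per unit increase in airtime, x* moves by d = (1, -1).
The basis stays optimal until billboards reaches 0; allowable increase = 40 slots.

40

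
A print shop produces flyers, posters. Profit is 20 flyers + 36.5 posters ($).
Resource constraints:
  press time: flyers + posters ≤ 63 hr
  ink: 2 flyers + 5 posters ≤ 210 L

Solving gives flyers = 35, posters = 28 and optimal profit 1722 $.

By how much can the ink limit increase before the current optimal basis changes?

105

Binding constraints: press time, ink. The basis is B = [[1,1],[2,5]] with det 3.
Per unit increase in ink, x* moves by d = (-0.3333, 0.3333).
The basis stays optimal until flyers reaches 0; allowable increase = 105 L.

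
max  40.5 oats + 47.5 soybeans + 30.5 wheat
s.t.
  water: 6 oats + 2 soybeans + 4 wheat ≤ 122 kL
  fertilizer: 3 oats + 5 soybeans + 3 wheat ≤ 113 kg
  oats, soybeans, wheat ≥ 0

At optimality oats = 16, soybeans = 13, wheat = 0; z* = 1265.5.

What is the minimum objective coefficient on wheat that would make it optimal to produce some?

At the optimum: water uses 122 of 122 (binding); fertilizer uses 113 of 113 (binding).
Dual feasibility on the basic columns requires 6·y_water + 3·y_fertilizer = 40.5, 2·y_water + 5·y_fertilizer = 47.5.
→ y_water = 2.5 and y_fertilizer = 8.5.
wheat enters the basis when its profit ≥ yᵀa₃ = 2.5·4 + 8.5·3 = 35.5.

35.5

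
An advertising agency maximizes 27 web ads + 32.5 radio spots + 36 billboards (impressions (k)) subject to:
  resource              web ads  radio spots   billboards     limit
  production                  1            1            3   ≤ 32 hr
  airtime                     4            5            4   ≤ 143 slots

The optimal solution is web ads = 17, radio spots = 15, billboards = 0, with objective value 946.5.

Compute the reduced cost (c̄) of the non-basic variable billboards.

-1

Check each constraint at x*: production 32/32 (tight); airtime 143/143 (tight).
Dual feasibility on the basic columns requires 1·y_production + 4·y_airtime = 27, 1·y_production + 5·y_airtime = 32.5.
→ y_production = 5 and y_airtime = 5.5.
Reduced cost of billboards: c₃ − yᵀa₃ = 36 − (5·3 + 5.5·4) = 36 − 37 = -1.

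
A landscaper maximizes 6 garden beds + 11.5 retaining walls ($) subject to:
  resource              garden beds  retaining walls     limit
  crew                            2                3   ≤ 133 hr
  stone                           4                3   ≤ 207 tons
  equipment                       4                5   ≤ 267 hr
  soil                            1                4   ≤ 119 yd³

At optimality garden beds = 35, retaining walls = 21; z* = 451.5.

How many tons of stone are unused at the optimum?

stone used = 4·35 + 3·21 = 203; slack = 207 − 203 = 4.

4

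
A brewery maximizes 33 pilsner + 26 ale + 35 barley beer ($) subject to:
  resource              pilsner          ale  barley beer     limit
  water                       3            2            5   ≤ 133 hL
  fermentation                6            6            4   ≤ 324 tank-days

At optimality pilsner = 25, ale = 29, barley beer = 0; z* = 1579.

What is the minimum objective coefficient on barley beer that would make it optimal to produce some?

Check each constraint at x*: water 133/133 (tight); fermentation 324/324 (tight).
The binding rows give the dual system: 3·y_water + 6·y_fermentation = 33 and 2·y_water + 6·y_fermentation = 26.
Solving: y_water = 7, y_fermentation = 2.
barley beer enters the basis when its profit ≥ yᵀa₃ = 7·5 + 2·4 = 43.

43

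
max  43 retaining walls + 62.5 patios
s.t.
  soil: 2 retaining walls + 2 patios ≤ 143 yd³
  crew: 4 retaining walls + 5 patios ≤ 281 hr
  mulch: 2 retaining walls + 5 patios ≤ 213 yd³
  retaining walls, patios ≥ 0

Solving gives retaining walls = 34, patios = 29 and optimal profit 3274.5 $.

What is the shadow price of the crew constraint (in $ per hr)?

Binding: crew and mulch. Non-binding: soil (17 unused).
By complementary slackness, y = 0 for the non-binding constraint.
From A_Bᵀ y = c: 4·y_crew + 2·y_mulch = 43; 5·y_crew + 5·y_mulch = 62.5.
→ y_crew = 9 and y_mulch = 3.5.
Shadow price of crew = 9.

9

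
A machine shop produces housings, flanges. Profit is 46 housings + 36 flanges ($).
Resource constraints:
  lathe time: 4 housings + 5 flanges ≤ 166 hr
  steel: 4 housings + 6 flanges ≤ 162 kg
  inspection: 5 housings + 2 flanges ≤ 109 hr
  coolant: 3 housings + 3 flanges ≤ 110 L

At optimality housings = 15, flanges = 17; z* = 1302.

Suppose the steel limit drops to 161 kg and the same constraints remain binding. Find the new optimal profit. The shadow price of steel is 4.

Δb = -1, so new z* = 1302 + (4)·(-1) = 1302 − 4 = 1298.

1298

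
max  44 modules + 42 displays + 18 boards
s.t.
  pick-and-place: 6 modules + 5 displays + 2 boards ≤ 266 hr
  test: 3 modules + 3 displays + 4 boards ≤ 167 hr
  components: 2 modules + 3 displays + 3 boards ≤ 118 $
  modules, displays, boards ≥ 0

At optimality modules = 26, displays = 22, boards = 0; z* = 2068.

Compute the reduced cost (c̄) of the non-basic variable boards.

At the optimum: pick-and-place uses 266 of 266 (binding); test uses 144 of 167 (slack = 23); components uses 118 of 118 (binding).
By complementary slackness, y = 0 for the non-binding constraint.
From A_Bᵀ y = c: 6·y_pick-and-place + 2·y_components = 44; 5·y_pick-and-place + 3·y_components = 42.
→ y_pick-and-place = 6 and y_components = 4.
Reduced cost of boards: c₃ − yᵀa₃ = 18 − (6·2 + 4·3) = 18 − 24 = -6.

-6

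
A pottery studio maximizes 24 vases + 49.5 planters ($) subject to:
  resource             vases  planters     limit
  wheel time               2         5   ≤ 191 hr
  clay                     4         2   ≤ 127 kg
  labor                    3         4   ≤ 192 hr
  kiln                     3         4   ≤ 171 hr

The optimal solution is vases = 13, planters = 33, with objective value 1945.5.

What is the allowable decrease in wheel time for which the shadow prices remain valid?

6.3

Binding constraints: wheel time, kiln. The basis is B = [[2,5],[3,4]] with det -7.
Per unit decrease in wheel time, x* moves by d = (0.5714, -0.4286).
The basis stays optimal until clay becomes binding; allowable decrease = 6.3 hr.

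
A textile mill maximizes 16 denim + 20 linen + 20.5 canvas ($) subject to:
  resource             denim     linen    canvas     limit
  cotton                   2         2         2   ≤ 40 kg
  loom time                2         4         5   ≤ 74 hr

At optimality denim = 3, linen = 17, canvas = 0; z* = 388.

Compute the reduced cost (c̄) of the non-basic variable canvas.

Both cotton and loom time are binding at x*.
From A_Bᵀ y = c: 2·y_cotton + 2·y_loom time = 16; 2·y_cotton + 4·y_loom time = 20.
→ y_cotton = 6 and y_loom time = 2.
Reduced cost of canvas: c₃ − yᵀa₃ = 20.5 − (6·2 + 2·5) = 20.5 − 22 = -1.5.

-1.5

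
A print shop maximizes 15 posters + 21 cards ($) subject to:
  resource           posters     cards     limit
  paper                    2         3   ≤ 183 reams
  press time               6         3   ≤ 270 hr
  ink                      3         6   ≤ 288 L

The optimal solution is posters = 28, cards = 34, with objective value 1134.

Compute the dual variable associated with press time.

1

Binding: press time and ink. Non-binding: paper (25 unused).
Slack constraints have shadow price 0 (complementary slackness).
Dual feasibility on the basic columns requires 6·y_press time + 3·y_ink = 15, 3·y_press time + 6·y_ink = 21.
Solving: y_press time = 1, y_ink = 3.
Shadow price of press time = 1.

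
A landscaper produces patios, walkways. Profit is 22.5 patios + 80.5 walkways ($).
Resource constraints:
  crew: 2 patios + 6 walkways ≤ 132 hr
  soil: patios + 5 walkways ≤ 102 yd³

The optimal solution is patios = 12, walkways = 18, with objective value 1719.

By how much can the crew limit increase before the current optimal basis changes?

Binding constraints: crew, soil. The basis is B = [[2,6],[1,5]] with det 4.
Per unit increase in crew, x* moves by d = (1.25, -0.25).
The basis stays optimal until walkways reaches 0; allowable increase = 72 hr.

72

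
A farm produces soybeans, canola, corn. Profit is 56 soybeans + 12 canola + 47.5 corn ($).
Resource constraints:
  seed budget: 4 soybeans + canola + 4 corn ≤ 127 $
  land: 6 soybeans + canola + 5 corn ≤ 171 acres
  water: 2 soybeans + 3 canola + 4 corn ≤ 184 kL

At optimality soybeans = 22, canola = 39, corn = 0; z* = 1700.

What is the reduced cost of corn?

Check each constraint at x*: seed budget 127/127 (tight); land 171/171 (tight); water 161/184 (slack 23).
Slack constraints have shadow price 0 (complementary slackness).
Dual feasibility on the basic columns requires 4·y_seed budget + 6·y_land = 56, 1·y_seed budget + 1·y_land = 12.
→ y_seed budget = 8 and y_land = 4.
Reduced cost of corn: c₃ − yᵀa₃ = 47.5 − (8·4 + 4·5) = 47.5 − 52 = -4.5.

-4.5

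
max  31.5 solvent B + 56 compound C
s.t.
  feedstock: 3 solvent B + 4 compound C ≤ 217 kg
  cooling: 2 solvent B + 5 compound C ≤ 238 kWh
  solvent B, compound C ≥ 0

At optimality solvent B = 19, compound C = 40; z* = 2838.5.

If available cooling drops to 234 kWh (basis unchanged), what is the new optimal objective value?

2814.5

Both feedstock and cooling are binding at x*.
From A_Bᵀ y = c: 3·y_feedstock + 2·y_cooling = 31.5; 4·y_feedstock + 5·y_cooling = 56.
→ y_feedstock = 6.5 and y_cooling = 6.
Δz = y_cooling·Δb = 6 × (-4) = -24, so new z* = 2838.5 − 24 = 2814.5.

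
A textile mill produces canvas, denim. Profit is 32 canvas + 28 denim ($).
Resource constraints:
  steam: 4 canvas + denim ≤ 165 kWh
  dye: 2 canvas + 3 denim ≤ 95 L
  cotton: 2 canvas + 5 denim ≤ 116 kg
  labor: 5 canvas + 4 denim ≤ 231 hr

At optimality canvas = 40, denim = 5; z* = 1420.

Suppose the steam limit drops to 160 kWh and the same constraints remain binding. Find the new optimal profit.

1400

At the optimum: steam uses 165 of 165 (binding); dye uses 95 of 95 (binding); cotton uses 105 of 116 (slack = 11); labor uses 220 of 231 (slack = 11).
By complementary slackness, y = 0 for the non-binding constraints.
From A_Bᵀ y = c: 4·y_steam + 2·y_dye = 32; 1·y_steam + 3·y_dye = 28.
Solving: y_steam = 4, y_dye = 8.
Δz = y_steam·Δb = 4 × (-5) = -20, so new z* = 1420 − 20 = 1400.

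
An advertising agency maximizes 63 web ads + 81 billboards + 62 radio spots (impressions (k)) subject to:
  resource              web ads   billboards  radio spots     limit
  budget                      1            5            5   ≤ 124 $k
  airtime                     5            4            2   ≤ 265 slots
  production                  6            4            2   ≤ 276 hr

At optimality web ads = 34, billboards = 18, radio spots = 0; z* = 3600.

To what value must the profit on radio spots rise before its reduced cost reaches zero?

63

Check each constraint at x*: budget 124/124 (tight); airtime 242/265 (slack 23); production 276/276 (tight).
By complementary slackness, y = 0 for the non-binding constraint.
The binding rows give the dual system: 1·y_budget + 6·y_production = 63 and 5·y_budget + 4·y_production = 81.
→ y_budget = 9 and y_production = 9.
radio spots enters the basis when its profit ≥ yᵀa₃ = 9·5 + 9·2 = 63.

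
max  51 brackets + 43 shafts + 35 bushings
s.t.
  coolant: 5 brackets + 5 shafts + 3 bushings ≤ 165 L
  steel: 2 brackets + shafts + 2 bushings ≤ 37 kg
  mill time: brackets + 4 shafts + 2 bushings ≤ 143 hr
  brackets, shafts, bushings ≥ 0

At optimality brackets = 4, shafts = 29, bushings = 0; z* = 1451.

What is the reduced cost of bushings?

-2

At the optimum: coolant uses 165 of 165 (binding); steel uses 37 of 37 (binding); mill time uses 120 of 143 (slack = 23).
Slack constraints have shadow price 0 (complementary slackness).
The binding rows give the dual system: 5·y_coolant + 2·y_steel = 51 and 5·y_coolant + 1·y_steel = 43.
→ y_coolant = 7 and y_steel = 8.
Reduced cost of bushings: c₃ − yᵀa₃ = 35 − (7·3 + 8·2) = 35 − 37 = -2.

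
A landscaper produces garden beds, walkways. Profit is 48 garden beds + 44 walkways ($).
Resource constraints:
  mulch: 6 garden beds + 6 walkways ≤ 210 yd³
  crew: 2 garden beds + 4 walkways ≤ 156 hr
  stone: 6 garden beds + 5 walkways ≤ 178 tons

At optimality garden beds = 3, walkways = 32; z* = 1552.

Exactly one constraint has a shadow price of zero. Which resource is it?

mulch: 210/210 (binding)
crew: 134/156 (slack 22)
stone: 178/178 (binding)
By complementary slackness, a constraint with positive slack has shadow price 0 → crew.

crew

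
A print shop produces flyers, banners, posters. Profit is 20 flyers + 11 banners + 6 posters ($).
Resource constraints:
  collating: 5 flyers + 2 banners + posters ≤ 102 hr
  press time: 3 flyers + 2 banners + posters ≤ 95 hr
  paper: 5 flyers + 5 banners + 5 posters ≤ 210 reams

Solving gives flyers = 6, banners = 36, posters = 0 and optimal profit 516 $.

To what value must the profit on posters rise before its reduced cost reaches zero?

Check each constraint at x*: collating 102/102 (tight); press time 90/95 (slack 5); paper 210/210 (tight).
Slack constraints have shadow price 0 (complementary slackness).
From A_Bᵀ y = c: 5·y_collating + 5·y_paper = 20; 2·y_collating + 5·y_paper = 11.
→ y_collating = 3 and y_paper = 1.
posters enters the basis when its profit ≥ yᵀa₃ = 3·1 + 1·5 = 8.

8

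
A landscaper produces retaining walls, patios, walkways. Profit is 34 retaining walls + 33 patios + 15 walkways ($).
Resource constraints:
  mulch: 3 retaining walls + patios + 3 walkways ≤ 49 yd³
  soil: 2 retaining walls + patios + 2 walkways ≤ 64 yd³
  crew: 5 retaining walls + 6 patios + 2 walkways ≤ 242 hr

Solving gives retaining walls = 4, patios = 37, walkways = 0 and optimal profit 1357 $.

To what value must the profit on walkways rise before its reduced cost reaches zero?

19

Check each constraint at x*: mulch 49/49 (tight); soil 45/64 (slack 19); crew 242/242 (tight).
Since soil is not tight, its dual is 0.
Dual feasibility on the basic columns requires 3·y_mulch + 5·y_crew = 34, 1·y_mulch + 6·y_crew = 33.
Solving: y_mulch = 3, y_crew = 5.
walkways enters the basis when its profit ≥ yᵀa₃ = 3·3 + 5·2 = 19.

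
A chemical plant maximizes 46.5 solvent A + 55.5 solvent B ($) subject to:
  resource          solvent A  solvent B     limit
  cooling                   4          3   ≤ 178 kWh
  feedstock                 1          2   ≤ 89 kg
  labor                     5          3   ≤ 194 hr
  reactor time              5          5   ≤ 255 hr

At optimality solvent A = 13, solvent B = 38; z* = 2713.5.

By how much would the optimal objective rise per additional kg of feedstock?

9

At the optimum: cooling uses 166 of 178 (slack = 12); feedstock uses 89 of 89 (binding); labor uses 179 of 194 (slack = 15); reactor time uses 255 of 255 (binding).
Slack constraints have shadow price 0 (complementary slackness).
Dual feasibility on the basic columns requires 1·y_feedstock + 5·y_reactor time = 46.5, 2·y_feedstock + 5·y_reactor time = 55.5.
Solving: y_feedstock = 9, y_reactor time = 7.5.
Shadow price of feedstock = 9.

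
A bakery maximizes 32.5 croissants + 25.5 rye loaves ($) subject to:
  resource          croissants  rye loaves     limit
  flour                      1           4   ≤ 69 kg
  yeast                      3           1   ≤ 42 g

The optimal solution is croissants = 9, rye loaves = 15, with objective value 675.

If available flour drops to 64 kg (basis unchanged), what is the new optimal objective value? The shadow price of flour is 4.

Δb = -5, so new z* = 675 + (4)·(-5) = 675 − 20 = 655.

655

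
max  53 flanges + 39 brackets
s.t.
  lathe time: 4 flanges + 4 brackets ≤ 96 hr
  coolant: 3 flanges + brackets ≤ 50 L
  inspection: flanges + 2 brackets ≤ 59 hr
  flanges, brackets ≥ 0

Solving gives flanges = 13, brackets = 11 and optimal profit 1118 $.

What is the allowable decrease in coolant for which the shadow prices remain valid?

26

Binding constraints: lathe time, coolant. The basis is B = [[4,4],[3,1]] with det -8.
Per unit decrease in coolant, x* moves by d = (-0.5, 0.5).
The basis stays optimal until flanges reaches 0; allowable decrease = 26 L.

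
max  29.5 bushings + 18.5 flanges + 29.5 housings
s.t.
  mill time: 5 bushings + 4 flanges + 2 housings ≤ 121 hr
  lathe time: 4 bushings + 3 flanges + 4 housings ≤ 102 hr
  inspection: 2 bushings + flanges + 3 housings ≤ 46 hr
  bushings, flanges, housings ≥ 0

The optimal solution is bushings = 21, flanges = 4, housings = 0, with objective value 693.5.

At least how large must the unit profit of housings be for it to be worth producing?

30.5

Binding: mill time and inspection. Non-binding: lathe time (6 unused).
Slack constraints have shadow price 0 (complementary slackness).
The binding rows give the dual system: 5·y_mill time + 2·y_inspection = 29.5 and 4·y_mill time + 1·y_inspection = 18.5.
Solving: y_mill time = 2.5, y_inspection = 8.5.
housings enters the basis when its profit ≥ yᵀa₃ = 2.5·2 + 8.5·3 = 30.5.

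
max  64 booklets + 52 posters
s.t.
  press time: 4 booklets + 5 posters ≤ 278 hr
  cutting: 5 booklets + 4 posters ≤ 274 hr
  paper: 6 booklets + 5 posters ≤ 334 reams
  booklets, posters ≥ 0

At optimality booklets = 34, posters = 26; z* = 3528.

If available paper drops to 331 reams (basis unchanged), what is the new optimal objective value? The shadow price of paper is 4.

3516

Δb = -3, so new z* = 3528 + (4)·(-3) = 3528 − 12 = 3516.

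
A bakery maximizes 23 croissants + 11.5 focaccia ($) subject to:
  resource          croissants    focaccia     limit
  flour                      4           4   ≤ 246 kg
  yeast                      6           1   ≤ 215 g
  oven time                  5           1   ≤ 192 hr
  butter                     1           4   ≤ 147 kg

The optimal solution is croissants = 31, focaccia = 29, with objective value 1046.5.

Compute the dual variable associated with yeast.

Check each constraint at x*: flour 240/246 (slack 6); yeast 215/215 (tight); oven time 184/192 (slack 8); butter 147/147 (tight).
By complementary slackness, y = 0 for the non-binding constraints.
The binding rows give the dual system: 6·y_yeast + 1·y_butter = 23 and 1·y_yeast + 4·y_butter = 11.5.
Solving: y_yeast = 3.5, y_butter = 2.
Shadow price of yeast = 3.5.

3.5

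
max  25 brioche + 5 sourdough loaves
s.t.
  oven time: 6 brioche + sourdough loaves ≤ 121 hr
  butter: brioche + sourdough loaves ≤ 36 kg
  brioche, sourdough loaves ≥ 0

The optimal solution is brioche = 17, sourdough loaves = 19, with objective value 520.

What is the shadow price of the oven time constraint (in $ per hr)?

Check each constraint at x*: oven time 121/121 (tight); butter 36/36 (tight).
Dual feasibility on the basic columns requires 6·y_oven time + 1·y_butter = 25, 1·y_oven time + 1·y_butter = 5.
Solving: y_oven time = 4, y_butter = 1.
Shadow price of oven time = 4.

4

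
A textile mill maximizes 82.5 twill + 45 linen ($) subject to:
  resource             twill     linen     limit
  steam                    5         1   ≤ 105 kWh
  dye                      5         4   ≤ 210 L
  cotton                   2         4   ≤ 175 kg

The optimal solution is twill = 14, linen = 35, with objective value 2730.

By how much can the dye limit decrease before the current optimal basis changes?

105

Binding constraints: steam, dye. The basis is B = [[5,1],[5,4]] with det 15.
Per unit decrease in dye, x* moves by d = (0.0667, -0.3333).
The basis stays optimal until linen reaches 0; allowable decrease = 105 L.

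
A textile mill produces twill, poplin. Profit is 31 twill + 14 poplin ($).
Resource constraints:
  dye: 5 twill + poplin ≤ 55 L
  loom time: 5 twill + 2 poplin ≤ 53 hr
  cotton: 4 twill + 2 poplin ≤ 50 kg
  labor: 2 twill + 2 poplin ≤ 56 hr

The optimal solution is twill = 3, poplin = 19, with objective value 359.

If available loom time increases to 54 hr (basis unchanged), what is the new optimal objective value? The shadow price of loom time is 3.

Δb = 1, so new z* = 359 + (3)·(1) = 359 + 3 = 362.

362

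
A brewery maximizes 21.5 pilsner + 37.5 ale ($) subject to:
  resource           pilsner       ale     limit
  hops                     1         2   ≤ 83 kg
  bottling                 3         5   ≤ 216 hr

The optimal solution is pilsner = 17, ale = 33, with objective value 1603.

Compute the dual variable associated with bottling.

Both hops and bottling are binding at x*.
The binding rows give the dual system: 1·y_hops + 3·y_bottling = 21.5 and 2·y_hops + 5·y_bottling = 37.5.
→ y_hops = 5 and y_bottling = 5.5.
Shadow price of bottling = 5.5.

5.5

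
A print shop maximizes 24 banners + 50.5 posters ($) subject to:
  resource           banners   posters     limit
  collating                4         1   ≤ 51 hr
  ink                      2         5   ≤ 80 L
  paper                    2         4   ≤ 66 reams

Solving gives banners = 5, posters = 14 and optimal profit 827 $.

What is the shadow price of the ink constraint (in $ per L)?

2.5

Check each constraint at x*: collating 34/51 (slack 17); ink 80/80 (tight); paper 66/66 (tight).
By complementary slackness, y = 0 for the non-binding constraint.
Dual feasibility on the basic columns requires 2·y_ink + 2·y_paper = 24, 5·y_ink + 4·y_paper = 50.5.
→ y_ink = 2.5 and y_paper = 9.5.
Shadow price of ink = 2.5.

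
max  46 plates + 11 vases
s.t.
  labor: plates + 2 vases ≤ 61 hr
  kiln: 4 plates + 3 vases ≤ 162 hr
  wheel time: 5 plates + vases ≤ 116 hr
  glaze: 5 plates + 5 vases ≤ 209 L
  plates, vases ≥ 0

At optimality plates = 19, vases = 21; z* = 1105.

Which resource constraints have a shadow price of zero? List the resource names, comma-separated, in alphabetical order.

labor: 61/61 (binding)
kiln: 139/162 (slack 23)
wheel time: 116/116 (binding)
glaze: 200/209 (slack 9)
By complementary slackness, a constraint with positive slack has shadow price 0 → glaze, kiln.

glaze, kiln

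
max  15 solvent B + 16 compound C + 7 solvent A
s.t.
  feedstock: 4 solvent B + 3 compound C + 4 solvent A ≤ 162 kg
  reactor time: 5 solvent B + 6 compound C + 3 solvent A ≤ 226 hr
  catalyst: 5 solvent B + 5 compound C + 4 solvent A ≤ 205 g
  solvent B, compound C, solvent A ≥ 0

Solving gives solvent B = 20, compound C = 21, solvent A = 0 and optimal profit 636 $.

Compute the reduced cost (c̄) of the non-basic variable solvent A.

Binding: reactor time and catalyst. Non-binding: feedstock (19 unused).
Since feedstock is not tight, its dual is 0.
The binding rows give the dual system: 5·y_reactor time + 5·y_catalyst = 15 and 6·y_reactor time + 5·y_catalyst = 16.
→ y_reactor time = 1 and y_catalyst = 2.
Reduced cost of solvent A: c₃ − yᵀa₃ = 7 − (1·3 + 2·4) = 7 − 11 = -4.

-4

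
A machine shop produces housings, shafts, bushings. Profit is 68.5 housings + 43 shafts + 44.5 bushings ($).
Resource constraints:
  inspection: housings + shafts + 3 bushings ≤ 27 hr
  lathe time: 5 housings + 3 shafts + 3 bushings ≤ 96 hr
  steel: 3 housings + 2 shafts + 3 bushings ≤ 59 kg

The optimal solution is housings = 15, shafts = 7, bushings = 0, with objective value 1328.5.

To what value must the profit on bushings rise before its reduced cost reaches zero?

52.5

Check each constraint at x*: inspection 22/27 (slack 5); lathe time 96/96 (tight); steel 59/59 (tight).
Since inspection is not tight, its dual is 0.
From A_Bᵀ y = c: 5·y_lathe time + 3·y_steel = 68.5; 3·y_lathe time + 2·y_steel = 43.
Solving: y_lathe time = 8, y_steel = 9.5.
bushings enters the basis when its profit ≥ yᵀa₃ = 8·3 + 9.5·3 = 52.5.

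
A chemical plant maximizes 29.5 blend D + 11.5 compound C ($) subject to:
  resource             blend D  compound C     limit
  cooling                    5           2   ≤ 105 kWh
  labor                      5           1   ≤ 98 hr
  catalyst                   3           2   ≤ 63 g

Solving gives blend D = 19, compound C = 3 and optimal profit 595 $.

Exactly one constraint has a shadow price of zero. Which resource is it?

cooling: 101/105 (slack 4)
labor: 98/98 (binding)
catalyst: 63/63 (binding)
By complementary slackness, a constraint with positive slack has shadow price 0 → cooling.

cooling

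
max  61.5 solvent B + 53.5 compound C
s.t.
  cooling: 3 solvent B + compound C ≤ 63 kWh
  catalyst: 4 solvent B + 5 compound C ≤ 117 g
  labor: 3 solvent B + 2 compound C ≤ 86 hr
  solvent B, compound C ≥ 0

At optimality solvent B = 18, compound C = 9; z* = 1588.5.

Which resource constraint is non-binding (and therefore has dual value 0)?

cooling: 63/63 (binding)
catalyst: 117/117 (binding)
labor: 72/86 (slack 14)
By complementary slackness, a constraint with positive slack has shadow price 0 → labor.

labor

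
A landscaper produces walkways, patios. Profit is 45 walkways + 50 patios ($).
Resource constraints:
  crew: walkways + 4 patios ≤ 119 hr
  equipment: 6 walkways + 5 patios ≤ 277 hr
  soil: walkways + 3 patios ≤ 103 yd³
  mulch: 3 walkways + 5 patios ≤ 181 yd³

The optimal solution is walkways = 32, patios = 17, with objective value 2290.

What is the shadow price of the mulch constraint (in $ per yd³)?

5

At the optimum: crew uses 100 of 119 (slack = 19); equipment uses 277 of 277 (binding); soil uses 83 of 103 (slack = 20); mulch uses 181 of 181 (binding).
By complementary slackness, y = 0 for the non-binding constraints.
The binding rows give the dual system: 6·y_equipment + 3·y_mulch = 45 and 5·y_equipment + 5·y_mulch = 50.
→ y_equipment = 5 and y_mulch = 5.
Shadow price of mulch = 5.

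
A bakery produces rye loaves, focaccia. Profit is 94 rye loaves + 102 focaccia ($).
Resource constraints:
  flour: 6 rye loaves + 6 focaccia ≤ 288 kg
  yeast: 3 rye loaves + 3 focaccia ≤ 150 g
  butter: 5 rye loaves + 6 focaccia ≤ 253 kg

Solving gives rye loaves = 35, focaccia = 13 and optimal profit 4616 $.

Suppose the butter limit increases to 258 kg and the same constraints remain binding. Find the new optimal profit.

At the optimum: flour uses 288 of 288 (binding); yeast uses 144 of 150 (slack = 6); butter uses 253 of 253 (binding).
Since yeast is not tight, its dual is 0.
The binding rows give the dual system: 6·y_flour + 5·y_butter = 94 and 6·y_flour + 6·y_butter = 102.
→ y_flour = 9 and y_butter = 8.
Δz = y_butter·Δb = 8 × (5) = 40, so new z* = 4616 + 40 = 4656.

4656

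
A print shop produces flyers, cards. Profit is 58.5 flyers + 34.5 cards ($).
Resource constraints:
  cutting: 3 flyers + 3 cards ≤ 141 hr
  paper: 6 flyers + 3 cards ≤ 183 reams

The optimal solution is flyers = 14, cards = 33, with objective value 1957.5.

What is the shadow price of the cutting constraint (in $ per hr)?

3.5

Check each constraint at x*: cutting 141/141 (tight); paper 183/183 (tight).
Dual feasibility on the basic columns requires 3·y_cutting + 6·y_paper = 58.5, 3·y_cutting + 3·y_paper = 34.5.
Solving: y_cutting = 3.5, y_paper = 8.
Shadow price of cutting = 3.5.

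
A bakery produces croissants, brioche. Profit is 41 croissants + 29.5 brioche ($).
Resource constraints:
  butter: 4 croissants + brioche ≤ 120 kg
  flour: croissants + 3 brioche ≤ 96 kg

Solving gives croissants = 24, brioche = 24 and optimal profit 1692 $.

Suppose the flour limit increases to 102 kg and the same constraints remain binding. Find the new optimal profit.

1734

Check each constraint at x*: butter 120/120 (tight); flour 96/96 (tight).
Dual feasibility on the basic columns requires 4·y_butter + 1·y_flour = 41, 1·y_butter + 3·y_flour = 29.5.
→ y_butter = 8.5 and y_flour = 7.
Δz = y_flour·Δb = 7 × (6) = 42, so new z* = 1692 + 42 = 1734.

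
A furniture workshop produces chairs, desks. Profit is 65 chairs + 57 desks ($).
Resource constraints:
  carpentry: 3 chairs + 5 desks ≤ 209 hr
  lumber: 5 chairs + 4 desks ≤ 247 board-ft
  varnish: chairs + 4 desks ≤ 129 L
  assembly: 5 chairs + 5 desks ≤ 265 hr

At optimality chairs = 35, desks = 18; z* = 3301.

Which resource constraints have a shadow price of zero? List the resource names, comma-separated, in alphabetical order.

carpentry: 195/209 (slack 14)
lumber: 247/247 (binding)
varnish: 107/129 (slack 22)
assembly: 265/265 (binding)
By complementary slackness, a constraint with positive slack has shadow price 0 → carpentry, varnish.

carpentry, varnish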